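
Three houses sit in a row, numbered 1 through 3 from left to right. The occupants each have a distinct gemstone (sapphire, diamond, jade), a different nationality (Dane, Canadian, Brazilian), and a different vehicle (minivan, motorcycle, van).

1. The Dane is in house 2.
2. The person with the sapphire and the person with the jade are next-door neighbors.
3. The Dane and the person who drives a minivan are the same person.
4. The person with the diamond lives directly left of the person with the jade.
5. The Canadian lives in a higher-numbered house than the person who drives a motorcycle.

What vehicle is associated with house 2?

Clue 1 places the Dane in house 2.
Clue 3 places the person who drives a minivan in house 2.
House 1's nationality must be Brazilian (nothing else left).
House 3 nationality: only Canadian fits.
That leaves motorcycle as the vehicle for house 1.
House 3's vehicle must be van (nothing else left).
The person with the diamond is narrowed to house 1 or 2; consider each.
Placing it in house 2 leads to a contradiction, so it's in house 1.
Clue 4: the person with the jade is in house 2.
That leaves sapphire as the gemstone for house 3.
So: house 1 = diamond/Brazilian/motorcycle, house 2 = jade/Dane/minivan, house 3 = sapphire/Canadian/van.

minivan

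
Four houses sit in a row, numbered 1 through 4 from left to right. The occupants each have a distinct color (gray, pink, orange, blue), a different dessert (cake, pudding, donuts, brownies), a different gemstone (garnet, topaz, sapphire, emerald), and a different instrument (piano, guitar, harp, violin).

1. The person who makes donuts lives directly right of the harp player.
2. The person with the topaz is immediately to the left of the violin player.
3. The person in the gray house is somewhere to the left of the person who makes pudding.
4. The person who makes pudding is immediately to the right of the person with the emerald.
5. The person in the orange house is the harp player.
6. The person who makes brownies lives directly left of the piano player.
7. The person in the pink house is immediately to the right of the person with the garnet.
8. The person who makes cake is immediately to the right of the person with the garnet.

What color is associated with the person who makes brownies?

gray

So house 1 gets brownies for dessert.
House 4's gemstone must be sapphire (nothing else left).
Clue 6 places the piano player in house 2.
The person in the orange house is narrowed to house 1 or 3; consider each.
Placing it in house 1 leads to a contradiction, so it's in house 3.
By clue 5, the harp player is in house 3.
The only instrument still possible for house 1 is guitar.
The only instrument still possible for house 4 is violin.
From clue 1, the person who makes donuts must be in house 4.
The person with the topaz is in house 3 (clue 2).
The only dessert still possible for house 3 is pudding.
So house 2 gets emerald for gemstone.
Clue 7 places the person in the pink house in house 2.
That leaves blue as the color for house 4.
House 2's dessert must be cake (nothing else left).
The only gemstone still possible for house 1 is garnet.
House 1 color: only gray fits.
So: house 1 = gray/brownies/garnet/guitar, house 2 = pink/cake/emerald/piano, house 3 = orange/pudding/topaz/harp, house 4 = blue/donuts/sapphire/violin.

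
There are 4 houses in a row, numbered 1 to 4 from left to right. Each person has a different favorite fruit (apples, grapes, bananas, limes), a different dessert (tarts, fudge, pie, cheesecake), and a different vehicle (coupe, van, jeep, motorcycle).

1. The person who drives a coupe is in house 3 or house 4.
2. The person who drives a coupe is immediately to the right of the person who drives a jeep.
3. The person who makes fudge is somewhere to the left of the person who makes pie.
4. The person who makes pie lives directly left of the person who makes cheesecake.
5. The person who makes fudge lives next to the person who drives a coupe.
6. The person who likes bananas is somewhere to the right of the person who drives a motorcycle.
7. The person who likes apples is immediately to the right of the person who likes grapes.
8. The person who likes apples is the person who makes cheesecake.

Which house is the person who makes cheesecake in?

4

So house 1 gets tarts for dessert.
House 4's dessert must be cheesecake (nothing else left).
The person who makes fudge is in house 2 (clue 3).
The person who makes pie is in house 3 (clue 3).
Clue 5: the person who drives a coupe is in house 3.
By clue 8, the person who likes apples is in house 4.
House 1 favorite fruit: only limes fits.
So house 1 gets motorcycle for vehicle.
So house 2 gets jeep for vehicle.
House 4 vehicle: only van fits.
The person who likes grapes is in house 3 (clue 7).
House 2 favorite fruit: only bananas fits.
So: house 1 = limes/tarts/motorcycle, house 2 = bananas/fudge/jeep, house 3 = grapes/pie/coupe, house 4 = apples/cheesecake/van.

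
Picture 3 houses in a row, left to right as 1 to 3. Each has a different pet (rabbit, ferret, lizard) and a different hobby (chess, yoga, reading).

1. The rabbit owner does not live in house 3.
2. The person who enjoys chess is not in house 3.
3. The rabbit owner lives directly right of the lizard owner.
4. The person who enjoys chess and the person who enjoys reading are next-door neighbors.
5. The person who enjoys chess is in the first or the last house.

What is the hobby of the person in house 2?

Clue 3: the rabbit owner is in house 2.
The lizard owner is in house 1 (clue 3).
From clue 5, the person who enjoys chess must be in house 1.
That leaves ferret as the pet for house 3.
The person who enjoys reading is in house 2 (clue 4).
So house 3 gets yoga for hobby.
So: house 1 = lizard/chess, house 2 = rabbit/reading, house 3 = ferret/yoga.

reading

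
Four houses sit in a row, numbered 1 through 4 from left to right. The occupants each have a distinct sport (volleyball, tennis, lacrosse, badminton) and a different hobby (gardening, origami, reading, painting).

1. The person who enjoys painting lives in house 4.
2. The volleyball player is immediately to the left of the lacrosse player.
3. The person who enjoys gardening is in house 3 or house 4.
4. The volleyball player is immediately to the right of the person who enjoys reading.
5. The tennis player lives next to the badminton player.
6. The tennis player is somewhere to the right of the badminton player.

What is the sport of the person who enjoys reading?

tennis

By clue 1, the person who enjoys painting is in house 4.
So house 1 gets badminton for sport.
Clue 5 places the tennis player in house 2.
That leaves lacrosse as the sport for house 4.
House 3's hobby must be gardening (nothing else left).
Clue 4: the person who enjoys reading is in house 2.
The only sport still possible for house 3 is volleyball.
That leaves origami as the hobby for house 1.
So: house 1 = badminton/origami, house 2 = tennis/reading, house 3 = volleyball/gardening, house 4 = lacrosse/painting.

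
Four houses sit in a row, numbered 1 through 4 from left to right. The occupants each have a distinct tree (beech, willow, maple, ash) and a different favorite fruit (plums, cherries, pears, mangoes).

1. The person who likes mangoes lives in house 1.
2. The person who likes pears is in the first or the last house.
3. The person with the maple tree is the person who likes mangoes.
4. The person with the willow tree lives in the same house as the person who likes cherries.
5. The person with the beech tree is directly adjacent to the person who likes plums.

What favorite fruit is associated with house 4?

pears

The person who likes mangoes is in house 1 (clue 1).
From clue 3, the person with the maple tree must be in house 1.
So house 4 gets pears for favorite fruit.
The person with the willow tree is narrowed to house 2 or 3; consider each.
Placing it in house 3 leads to a contradiction, so it's in house 2.
Clue 4: the person who likes cherries is in house 2.
House 3's favorite fruit must be plums (nothing else left).
By clue 5, the person with the beech tree is in house 4.
The only tree still possible for house 3 is ash.
So: house 1 = maple/mangoes, house 2 = willow/cherries, house 3 = ash/plums, house 4 = beech/pears.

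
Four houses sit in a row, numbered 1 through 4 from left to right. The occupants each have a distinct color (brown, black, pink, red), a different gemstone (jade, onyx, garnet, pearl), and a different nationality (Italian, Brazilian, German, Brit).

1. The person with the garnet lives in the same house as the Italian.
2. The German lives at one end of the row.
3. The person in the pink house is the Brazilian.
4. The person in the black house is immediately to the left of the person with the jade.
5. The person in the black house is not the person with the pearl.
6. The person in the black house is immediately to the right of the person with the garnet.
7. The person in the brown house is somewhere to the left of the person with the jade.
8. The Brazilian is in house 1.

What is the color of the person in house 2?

The Brazilian is in house 1 (clue 8).
House 4 nationality: only German fits.
The person with the garnet is in house 2 (clue 1).
By clue 1, the Italian is in house 2.
Clue 3: the person in the pink house is in house 1.
Clue 6: the person in the black house is in house 3.
That leaves red as the color for house 4.
House 3 nationality: only Brit fits.
Clue 4 places the person with the jade in house 4.
The only color still possible for house 2 is brown.
House 1's gemstone must be pearl (nothing else left).
That leaves onyx as the gemstone for house 3.
So: house 1 = pink/pearl/Brazilian, house 2 = brown/garnet/Italian, house 3 = black/onyx/Brit, house 4 = red/jade/German.

brown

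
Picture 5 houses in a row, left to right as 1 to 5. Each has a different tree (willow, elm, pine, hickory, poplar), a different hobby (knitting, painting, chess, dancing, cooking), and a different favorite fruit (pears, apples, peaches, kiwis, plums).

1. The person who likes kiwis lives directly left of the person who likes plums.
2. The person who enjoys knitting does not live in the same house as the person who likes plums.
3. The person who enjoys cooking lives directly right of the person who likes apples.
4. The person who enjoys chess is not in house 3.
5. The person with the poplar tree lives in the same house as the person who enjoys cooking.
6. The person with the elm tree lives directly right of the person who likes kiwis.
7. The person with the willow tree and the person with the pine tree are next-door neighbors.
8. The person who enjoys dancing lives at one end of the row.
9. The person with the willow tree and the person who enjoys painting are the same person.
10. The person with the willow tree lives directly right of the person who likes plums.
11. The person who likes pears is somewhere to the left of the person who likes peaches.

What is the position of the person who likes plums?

2

The only favorite fruit still possible for house 5 is peaches.
That leaves hickory as the tree for house 1.
The person who enjoys dancing is narrowed to house 1 or 5; consider each.
Placing it in house 5 leads to a contradiction, so it's in house 1.
The person with the elm tree is narrowed to house 2 or 3 or 4; consider each.
Placing it in house 3 and house 4 leads to a contradiction, so it's in house 2.
Clue 6: the person who likes kiwis is in house 1.
Clue 1 places the person who likes plums in house 2.
Clue 10: the person with the willow tree is in house 3.
House 2's hobby must be chess (nothing else left).
The person with the pine tree is in house 4 (clue 7).
Clue 9: the person who enjoys painting is in house 3.
That leaves poplar as the tree for house 5.
The person who enjoys cooking is in house 5 (clue 5).
House 4's hobby must be knitting (nothing else left).
Clue 3: the person who likes apples is in house 4.
House 3's favorite fruit must be pears (nothing else left).
So: house 1 = hickory/dancing/kiwis, house 2 = elm/chess/plums, house 3 = willow/painting/pears, house 4 = pine/knitting/apples, house 5 = poplar/cooking/peaches.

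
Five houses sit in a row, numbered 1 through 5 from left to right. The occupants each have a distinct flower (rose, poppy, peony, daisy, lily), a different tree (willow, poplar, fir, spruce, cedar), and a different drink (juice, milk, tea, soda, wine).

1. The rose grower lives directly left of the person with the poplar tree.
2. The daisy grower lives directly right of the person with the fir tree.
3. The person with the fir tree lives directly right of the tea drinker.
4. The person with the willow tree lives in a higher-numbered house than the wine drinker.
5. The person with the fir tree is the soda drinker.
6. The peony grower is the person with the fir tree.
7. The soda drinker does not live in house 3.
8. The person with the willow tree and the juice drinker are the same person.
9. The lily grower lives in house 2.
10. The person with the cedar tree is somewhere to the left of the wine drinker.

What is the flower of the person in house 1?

Clue 9: the lily grower is in house 2.
The peony grower is in house 4 (clue 6).
By clue 6, the person with the fir tree is in house 4.
By clue 1, the rose grower is in house 1.
From clue 1, the person with the poplar tree must be in house 2.
The daisy grower is in house 5 (clue 2).
From clue 3, the tea drinker must be in house 3.
Clue 5: the soda drinker is in house 4.
House 3's flower must be poppy (nothing else left).
That leaves milk as the drink for house 1.
House 2 drink: only wine fits.
House 5's drink must be juice (nothing else left).
By clue 8, the person with the willow tree is in house 5.
Clue 10 places the person with the cedar tree in house 1.
House 3 tree: only spruce fits.
So: house 1 = rose/cedar/milk, house 2 = lily/poplar/wine, house 3 = poppy/spruce/tea, house 4 = peony/fir/soda, house 5 = daisy/willow/juice.

rose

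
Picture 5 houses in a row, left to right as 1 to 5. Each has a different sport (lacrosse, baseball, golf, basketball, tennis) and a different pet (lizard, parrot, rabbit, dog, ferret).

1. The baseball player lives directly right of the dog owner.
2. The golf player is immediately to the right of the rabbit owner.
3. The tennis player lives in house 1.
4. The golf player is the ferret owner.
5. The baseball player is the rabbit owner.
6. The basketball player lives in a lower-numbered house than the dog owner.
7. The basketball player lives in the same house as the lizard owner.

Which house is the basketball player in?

2

From clue 3, the tennis player must be in house 1.
The basketball player is in house 2 (clue 6).
Clue 6: the dog owner is in house 3.
By clue 7, the lizard owner is in house 2.
House 1 pet: only parrot fits.
House 5's pet must be ferret (nothing else left).
The baseball player is in house 4 (clue 1).
Clue 2 places the golf player in house 5.
So house 3 gets lacrosse for sport.
That leaves rabbit as the pet for house 4.
So: house 1 = tennis/parrot, house 2 = basketball/lizard, house 3 = lacrosse/dog, house 4 = baseball/rabbit, house 5 = golf/ferret.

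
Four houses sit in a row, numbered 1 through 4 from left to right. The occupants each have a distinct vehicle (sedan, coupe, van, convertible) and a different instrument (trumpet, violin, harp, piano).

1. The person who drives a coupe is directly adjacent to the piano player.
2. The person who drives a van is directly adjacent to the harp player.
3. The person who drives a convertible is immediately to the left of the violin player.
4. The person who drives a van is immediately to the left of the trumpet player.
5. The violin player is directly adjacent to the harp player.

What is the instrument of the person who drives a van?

The person who drives a convertible is narrowed to house 1 or 2 or 3; consider each.
Placing it in house 2 and house 3 leads to a contradiction, so it's in house 1.
By clue 3, the violin player is in house 2.
The person who drives a van is in house 2 (clue 2).
By clue 4, the trumpet player is in house 3.
So house 1 gets harp for instrument.
So house 4 gets piano for instrument.
The person who drives a coupe is in house 3 (clue 1).
So house 4 gets sedan for vehicle.
So: house 1 = convertible/harp, house 2 = van/violin, house 3 = coupe/trumpet, house 4 = sedan/piano.

violin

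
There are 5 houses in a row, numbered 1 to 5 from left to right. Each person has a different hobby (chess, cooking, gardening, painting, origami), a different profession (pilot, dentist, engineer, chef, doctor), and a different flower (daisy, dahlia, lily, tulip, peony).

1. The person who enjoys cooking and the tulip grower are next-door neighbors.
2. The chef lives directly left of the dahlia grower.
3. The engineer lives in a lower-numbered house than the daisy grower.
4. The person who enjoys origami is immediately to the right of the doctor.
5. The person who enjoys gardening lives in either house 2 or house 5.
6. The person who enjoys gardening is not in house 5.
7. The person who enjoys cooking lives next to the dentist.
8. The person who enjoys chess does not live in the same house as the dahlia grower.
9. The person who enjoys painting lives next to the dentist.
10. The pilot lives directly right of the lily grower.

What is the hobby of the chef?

gardening

The person who enjoys gardening is in house 2 (clue 6).
The person who enjoys origami is narrowed to house 3 or 4 or 5; consider each.
Placing it in house 3 and house 5 leads to a contradiction, so it's in house 4.
From clue 4, the doctor must be in house 3.
So house 5 gets pilot for profession.
By clue 10, the lily grower is in house 4.
That leaves peony as the flower for house 1.
House 2's flower must be tulip (nothing else left).
So house 1 gets engineer for profession.
The person who enjoys cooking is narrowed to house 1 or 3; consider each.
Placing it in house 1 leads to a contradiction, so it's in house 3.
The person who enjoys chess is narrowed to house 1 or 5; consider each.
Placing it in house 5 leads to a contradiction, so it's in house 1.
House 5 hobby: only painting fits.
Clue 9: the dentist is in house 4.
House 2 profession: only chef fits.
From clue 2, the dahlia grower must be in house 3.
The only flower still possible for house 5 is daisy.
So: house 1 = chess/engineer/peony, house 2 = gardening/chef/tulip, house 3 = cooking/doctor/dahlia, house 4 = origami/dentist/lily, house 5 = painting/pilot/daisy.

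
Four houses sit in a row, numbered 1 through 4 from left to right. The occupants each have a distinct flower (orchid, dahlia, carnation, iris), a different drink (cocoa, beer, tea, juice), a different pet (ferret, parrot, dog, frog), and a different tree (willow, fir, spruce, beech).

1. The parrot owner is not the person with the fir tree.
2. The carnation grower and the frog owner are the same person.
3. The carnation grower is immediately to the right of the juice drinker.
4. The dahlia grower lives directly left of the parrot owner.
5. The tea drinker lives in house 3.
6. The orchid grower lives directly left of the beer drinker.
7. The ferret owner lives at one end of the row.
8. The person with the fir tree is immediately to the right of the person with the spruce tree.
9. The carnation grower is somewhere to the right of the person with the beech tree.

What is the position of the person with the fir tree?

3

From clue 5, the tea drinker must be in house 3.
The only flower still possible for house 4 is iris.
The carnation grower is narrowed to house 2 or 3; consider each.
Placing it in house 3 leads to a contradiction, so it's in house 2.
Clue 2: the frog owner is in house 2.
By clue 3, the juice drinker is in house 1.
Clue 9 places the person with the beech tree in house 1.
Clue 4 places the dahlia grower in house 3.
The parrot owner is in house 4 (clue 4).
That leaves orchid as the flower for house 1.
House 3's pet must be dog (nothing else left).
By clue 1, the person with the fir tree is in house 3.
From clue 6, the beer drinker must be in house 2.
Clue 8 places the person with the spruce tree in house 2.
So house 4 gets cocoa for drink.
That leaves ferret as the pet for house 1.
So house 4 gets willow for tree.
So: house 1 = orchid/juice/ferret/beech, house 2 = carnation/beer/frog/spruce, house 3 = dahlia/tea/dog/fir, house 4 = iris/cocoa/parrot/willow.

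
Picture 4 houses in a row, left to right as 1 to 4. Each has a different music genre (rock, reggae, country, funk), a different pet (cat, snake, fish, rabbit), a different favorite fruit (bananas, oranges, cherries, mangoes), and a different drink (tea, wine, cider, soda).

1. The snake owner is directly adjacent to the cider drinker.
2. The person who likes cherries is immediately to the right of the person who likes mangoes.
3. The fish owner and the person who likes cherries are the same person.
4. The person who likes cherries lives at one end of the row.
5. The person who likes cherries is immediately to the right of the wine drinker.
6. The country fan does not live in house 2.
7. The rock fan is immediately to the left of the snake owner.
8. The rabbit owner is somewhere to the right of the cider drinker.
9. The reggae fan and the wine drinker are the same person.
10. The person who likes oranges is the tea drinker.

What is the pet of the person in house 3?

rabbit

By clue 4, the person who likes cherries is in house 4.
From clue 5, the wine drinker must be in house 3.
By clue 9, the reggae fan is in house 3.
The only pet still possible for house 1 is cat.
From clue 2, the person who likes mangoes must be in house 3.
The fish owner is in house 4 (clue 3).
The only drink still possible for house 4 is soda.
The country fan is narrowed to house 1 or 4; consider each.
Placing it in house 1 leads to a contradiction, so it's in house 4.
The funk fan is narrowed to house 1 or 2; consider each.
Placing it in house 1 leads to a contradiction, so it's in house 2.
The only music genre still possible for house 1 is rock.
Clue 7: the snake owner is in house 2.
So house 3 gets rabbit for pet.
From clue 1, the cider drinker must be in house 1.
That leaves tea as the drink for house 2.
Clue 10: the person who likes oranges is in house 2.
The only favorite fruit still possible for house 1 is bananas.
So: house 1 = rock/cat/bananas/cider, house 2 = funk/snake/oranges/tea, house 3 = reggae/rabbit/mangoes/wine, house 4 = country/fish/cherries/soda.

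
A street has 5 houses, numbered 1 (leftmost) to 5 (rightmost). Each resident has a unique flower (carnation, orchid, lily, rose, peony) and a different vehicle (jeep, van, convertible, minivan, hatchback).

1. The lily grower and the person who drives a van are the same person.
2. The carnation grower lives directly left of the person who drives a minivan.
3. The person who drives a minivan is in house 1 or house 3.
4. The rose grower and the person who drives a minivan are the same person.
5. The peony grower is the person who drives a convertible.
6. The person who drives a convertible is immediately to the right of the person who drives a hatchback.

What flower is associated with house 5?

peony

From clue 3, the person who drives a minivan must be in house 3.
The rose grower is in house 3 (clue 4).
By clue 2, the carnation grower is in house 2.
Clue 5 places the peony grower in house 5.
By clue 5, the person who drives a convertible is in house 5.
By clue 6, the person who drives a hatchback is in house 4.
The only vehicle still possible for house 2 is jeep.
Clue 1: the lily grower is in house 1.
That leaves orchid as the flower for house 4.
House 1 vehicle: only van fits.
So: house 1 = lily/van, house 2 = carnation/jeep, house 3 = rose/minivan, house 4 = orchid/hatchback, house 5 = peony/convertible.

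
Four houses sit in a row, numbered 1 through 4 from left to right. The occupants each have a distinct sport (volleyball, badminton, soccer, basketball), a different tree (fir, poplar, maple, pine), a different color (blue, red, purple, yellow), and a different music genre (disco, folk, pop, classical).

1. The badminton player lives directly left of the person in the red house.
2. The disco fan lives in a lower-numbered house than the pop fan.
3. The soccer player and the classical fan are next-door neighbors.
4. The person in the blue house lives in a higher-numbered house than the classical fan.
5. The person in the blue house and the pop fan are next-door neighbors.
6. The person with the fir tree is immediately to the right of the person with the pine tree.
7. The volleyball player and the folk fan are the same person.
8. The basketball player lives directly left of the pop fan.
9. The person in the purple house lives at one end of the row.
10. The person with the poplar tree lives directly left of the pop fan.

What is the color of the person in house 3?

yellow

The person in the purple house is narrowed to house 1 or 4; consider each.
Placing it in house 4 leads to a contradiction, so it's in house 1.
The badminton player is narrowed to house 1 or 2 or 3; consider each.
Placing it in house 2 and house 3 leads to a contradiction, so it's in house 1.
By clue 1, the person in the red house is in house 2.
The basketball player is narrowed to house 2 or 3; consider each.
Placing it in house 3 leads to a contradiction, so it's in house 2.
From clue 8, the pop fan must be in house 3.
Clue 10 places the person with the poplar tree in house 2.
That leaves folk as the music genre for house 4.
Clue 3: the soccer player is in house 3.
Clue 3 places the classical fan in house 2.
By clue 5, the person in the blue house is in house 4.
By clue 6, the person with the fir tree is in house 4.
By clue 6, the person with the pine tree is in house 3.
Clue 7: the volleyball player is in house 4.
That leaves maple as the tree for house 1.
The only color still possible for house 3 is yellow.
The only music genre still possible for house 1 is disco.
So: house 1 = badminton/maple/purple/disco, house 2 = basketball/poplar/red/classical, house 3 = soccer/pine/yellow/pop, house 4 = volleyball/fir/blue/folk.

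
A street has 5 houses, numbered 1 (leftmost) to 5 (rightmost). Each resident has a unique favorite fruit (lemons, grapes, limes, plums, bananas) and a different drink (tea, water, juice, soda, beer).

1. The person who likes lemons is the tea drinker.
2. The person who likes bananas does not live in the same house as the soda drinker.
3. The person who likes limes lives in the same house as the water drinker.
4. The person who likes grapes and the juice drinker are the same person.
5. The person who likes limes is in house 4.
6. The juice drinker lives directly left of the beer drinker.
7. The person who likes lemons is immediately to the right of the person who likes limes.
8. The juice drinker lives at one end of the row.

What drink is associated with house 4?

The person who likes limes is in house 4 (clue 5).
Clue 7: the person who likes lemons is in house 5.
The juice drinker is in house 1 (clue 8).
Clue 1 places the tea drinker in house 5.
Clue 3 places the water drinker in house 4.
Clue 4 places the person who likes grapes in house 1.
Clue 6 places the beer drinker in house 2.
So house 3 gets soda for drink.
Clue 2: the person who likes bananas is in house 2.
That leaves plums as the favorite fruit for house 3.
So: house 1 = grapes/juice, house 2 = bananas/beer, house 3 = plums/soda, house 4 = limes/water, house 5 = lemons/tea.

water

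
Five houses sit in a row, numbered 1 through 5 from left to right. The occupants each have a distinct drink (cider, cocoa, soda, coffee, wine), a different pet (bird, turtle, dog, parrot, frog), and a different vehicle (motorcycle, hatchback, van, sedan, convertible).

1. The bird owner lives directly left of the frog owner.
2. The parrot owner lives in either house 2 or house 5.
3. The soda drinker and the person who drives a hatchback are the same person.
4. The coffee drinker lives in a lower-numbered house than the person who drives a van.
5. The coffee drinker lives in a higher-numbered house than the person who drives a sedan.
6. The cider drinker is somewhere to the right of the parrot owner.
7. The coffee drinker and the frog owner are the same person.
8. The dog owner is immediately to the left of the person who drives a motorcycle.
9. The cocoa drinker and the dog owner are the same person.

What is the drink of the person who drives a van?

From clue 6, the parrot owner must be in house 2.
So house 5 gets turtle for pet.
The bird owner is in house 3 (clue 1).
Clue 1: the frog owner is in house 4.
Clue 7: the coffee drinker is in house 4.
So house 1 gets dog for pet.
From clue 4, the person who drives a van must be in house 5.
The person who drives a motorcycle is in house 2 (clue 8).
Clue 9 places the cocoa drinker in house 1.
So house 4 gets convertible for vehicle.
From clue 3, the soda drinker must be in house 3.
Clue 3 places the person who drives a hatchback in house 3.
House 2's drink must be wine (nothing else left).
The only drink still possible for house 5 is cider.
That leaves sedan as the vehicle for house 1.
So: house 1 = cocoa/dog/sedan, house 2 = wine/parrot/motorcycle, house 3 = soda/bird/hatchback, house 4 = coffee/frog/convertible, house 5 = cider/turtle/van.

cider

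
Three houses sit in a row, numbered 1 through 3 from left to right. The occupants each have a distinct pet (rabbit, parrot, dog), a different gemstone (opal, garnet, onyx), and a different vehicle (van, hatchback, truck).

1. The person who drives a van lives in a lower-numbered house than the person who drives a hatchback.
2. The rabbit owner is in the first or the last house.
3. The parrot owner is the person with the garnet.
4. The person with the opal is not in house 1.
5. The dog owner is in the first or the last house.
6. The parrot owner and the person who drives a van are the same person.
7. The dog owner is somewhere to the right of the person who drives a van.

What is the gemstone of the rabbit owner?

onyx

By clue 7, the dog owner is in house 3.
So house 2 gets parrot for pet.
By clue 3, the person with the garnet is in house 2.
By clue 6, the person who drives a van is in house 2.
So house 1 gets rabbit for pet.
House 1 gemstone: only onyx fits.
House 3 gemstone: only opal fits.
So house 1 gets truck for vehicle.
House 3 vehicle: only hatchback fits.
So: house 1 = rabbit/onyx/truck, house 2 = parrot/garnet/van, house 3 = dog/opal/hatchback.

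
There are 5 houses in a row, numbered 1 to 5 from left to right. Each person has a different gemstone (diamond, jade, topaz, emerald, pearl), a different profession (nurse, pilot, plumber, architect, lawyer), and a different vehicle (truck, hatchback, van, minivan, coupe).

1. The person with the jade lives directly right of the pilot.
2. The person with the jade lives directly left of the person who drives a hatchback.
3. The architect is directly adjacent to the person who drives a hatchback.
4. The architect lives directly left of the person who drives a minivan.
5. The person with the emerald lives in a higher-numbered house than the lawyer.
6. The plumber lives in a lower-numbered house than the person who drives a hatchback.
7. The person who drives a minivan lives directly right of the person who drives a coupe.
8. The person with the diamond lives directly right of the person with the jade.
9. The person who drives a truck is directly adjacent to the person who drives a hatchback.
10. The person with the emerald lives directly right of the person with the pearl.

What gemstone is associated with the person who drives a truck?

jade

The only profession still possible for house 5 is nurse.
House 1 vehicle: only van fits.
The person with the diamond is narrowed to house 3 or 4 or 5; consider each.
Placing it in house 4 and house 5 leads to a contradiction, so it's in house 3.
The person with the jade is in house 2 (clue 8).
By clue 1, the pilot is in house 1.
From clue 2, the person who drives a hatchback must be in house 3.
The person with the emerald is in house 5 (clue 10).
Clue 10 places the person with the pearl in house 4.
The only gemstone still possible for house 1 is topaz.
The only profession still possible for house 2 is plumber.
House 3 profession: only lawyer fits.
House 4 profession: only architect fits.
House 5's vehicle must be minivan (nothing else left).
Clue 7 places the person who drives a coupe in house 4.
House 2 vehicle: only truck fits.
So: house 1 = topaz/pilot/van, house 2 = jade/plumber/truck, house 3 = diamond/lawyer/hatchback, house 4 = pearl/architect/coupe, house 5 = emerald/nurse/minivan.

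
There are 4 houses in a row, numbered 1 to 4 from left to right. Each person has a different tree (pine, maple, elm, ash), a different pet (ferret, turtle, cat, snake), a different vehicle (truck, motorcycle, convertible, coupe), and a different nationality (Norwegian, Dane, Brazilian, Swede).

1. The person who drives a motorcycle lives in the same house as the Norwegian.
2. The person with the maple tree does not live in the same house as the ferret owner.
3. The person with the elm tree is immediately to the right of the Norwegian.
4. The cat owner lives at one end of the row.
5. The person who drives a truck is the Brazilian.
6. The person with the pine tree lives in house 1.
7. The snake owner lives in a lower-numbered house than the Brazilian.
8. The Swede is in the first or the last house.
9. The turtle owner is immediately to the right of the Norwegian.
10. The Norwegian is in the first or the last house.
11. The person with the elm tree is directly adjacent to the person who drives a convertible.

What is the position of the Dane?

By clue 6, the person with the pine tree is in house 1.
The Norwegian is in house 1 (clue 10).
House 4 nationality: only Swede fits.
By clue 1, the person who drives a motorcycle is in house 1.
Clue 3 places the person with the elm tree in house 2.
Clue 9: the turtle owner is in house 2.
House 1's pet must be snake (nothing else left).
House 3 pet: only ferret fits.
The only pet still possible for house 4 is cat.
House 3's vehicle must be convertible (nothing else left).
So house 4 gets coupe for vehicle.
By clue 2, the person with the maple tree is in house 4.
From clue 5, the Brazilian must be in house 2.
House 3's tree must be ash (nothing else left).
So house 2 gets truck for vehicle.
House 3's nationality must be Dane (nothing else left).
So: house 1 = pine/snake/motorcycle/Norwegian, house 2 = elm/turtle/truck/Brazilian, house 3 = ash/ferret/convertible/Dane, house 4 = maple/cat/coupe/Swede.

3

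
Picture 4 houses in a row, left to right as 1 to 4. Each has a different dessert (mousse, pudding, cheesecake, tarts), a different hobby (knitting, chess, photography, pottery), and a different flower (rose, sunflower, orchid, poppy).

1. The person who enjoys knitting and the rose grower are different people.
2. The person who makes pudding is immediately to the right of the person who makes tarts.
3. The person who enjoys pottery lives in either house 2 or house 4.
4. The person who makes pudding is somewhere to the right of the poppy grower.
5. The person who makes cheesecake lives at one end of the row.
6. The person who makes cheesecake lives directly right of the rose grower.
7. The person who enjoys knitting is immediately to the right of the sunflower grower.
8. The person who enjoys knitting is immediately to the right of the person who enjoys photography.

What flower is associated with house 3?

From clue 6, the person who makes cheesecake must be in house 4.
The rose grower is in house 3 (clue 6).
The only flower still possible for house 4 is orchid.
By clue 7, the person who enjoys knitting is in house 2.
Clue 7 places the sunflower grower in house 1.
Clue 8: the person who enjoys photography is in house 1.
The only hobby still possible for house 3 is chess.
That leaves pottery as the hobby for house 4.
That leaves poppy as the flower for house 2.
From clue 4, the person who makes pudding must be in house 3.
The person who makes tarts is in house 2 (clue 2).
House 1's dessert must be mousse (nothing else left).
So: house 1 = mousse/photography/sunflower, house 2 = tarts/knitting/poppy, house 3 = pudding/chess/rose, house 4 = cheesecake/pottery/orchid.

rose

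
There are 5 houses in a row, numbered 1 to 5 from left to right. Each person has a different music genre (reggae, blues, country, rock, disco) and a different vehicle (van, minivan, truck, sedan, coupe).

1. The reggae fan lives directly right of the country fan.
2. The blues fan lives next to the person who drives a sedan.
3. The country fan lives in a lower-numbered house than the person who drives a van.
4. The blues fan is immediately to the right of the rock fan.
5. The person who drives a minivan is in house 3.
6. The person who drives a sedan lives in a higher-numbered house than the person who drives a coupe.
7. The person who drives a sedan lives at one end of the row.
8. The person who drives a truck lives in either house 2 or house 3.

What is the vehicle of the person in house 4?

van

Clue 5: the person who drives a minivan is in house 3.
Clue 7 places the person who drives a sedan in house 5.
That leaves coupe as the vehicle for house 1.
That leaves truck as the vehicle for house 2.
That leaves van as the vehicle for house 4.
From clue 2, the blues fan must be in house 4.
Clue 4 places the rock fan in house 3.
The reggae fan is in house 2 (clue 1).
By clue 1, the country fan is in house 1.
House 5's music genre must be disco (nothing else left).
So: house 1 = country/coupe, house 2 = reggae/truck, house 3 = rock/minivan, house 4 = blues/van, house 5 = disco/sedan.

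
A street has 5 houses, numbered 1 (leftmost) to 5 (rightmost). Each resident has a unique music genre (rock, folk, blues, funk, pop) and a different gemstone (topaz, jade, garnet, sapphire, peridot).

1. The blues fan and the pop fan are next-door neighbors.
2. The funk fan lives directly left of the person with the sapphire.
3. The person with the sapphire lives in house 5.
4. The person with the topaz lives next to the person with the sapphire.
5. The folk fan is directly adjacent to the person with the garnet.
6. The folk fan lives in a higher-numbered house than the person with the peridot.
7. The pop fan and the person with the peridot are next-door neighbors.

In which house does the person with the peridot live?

1

Clue 3 places the person with the sapphire in house 5.
Clue 4: the person with the topaz is in house 4.
From clue 2, the funk fan must be in house 4.
House 5's music genre must be rock (nothing else left).
The folk fan is narrowed to house 2 or 3; consider each.
Placing it in house 2 leads to a contradiction, so it's in house 3.
Clue 5: the person with the garnet is in house 2.
The only gemstone still possible for house 1 is peridot.
The only gemstone still possible for house 3 is jade.
Clue 7 places the pop fan in house 2.
House 1 music genre: only blues fits.
So: house 1 = blues/peridot, house 2 = pop/garnet, house 3 = folk/jade, house 4 = funk/topaz, house 5 = rock/sapphire.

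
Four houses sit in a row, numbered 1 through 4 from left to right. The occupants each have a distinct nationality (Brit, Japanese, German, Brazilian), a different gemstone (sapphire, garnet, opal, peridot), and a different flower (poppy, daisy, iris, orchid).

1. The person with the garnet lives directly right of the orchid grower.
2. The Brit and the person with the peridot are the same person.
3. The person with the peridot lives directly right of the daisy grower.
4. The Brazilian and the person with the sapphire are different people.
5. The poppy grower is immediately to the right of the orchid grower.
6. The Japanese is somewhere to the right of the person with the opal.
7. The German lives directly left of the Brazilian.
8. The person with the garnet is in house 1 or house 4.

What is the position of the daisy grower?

2

By clue 8, the person with the garnet is in house 4.
The orchid grower is in house 3 (clue 1).
Clue 5: the poppy grower is in house 4.
House 1 nationality: only German fits.
From clue 7, the Brazilian must be in house 2.
House 4 nationality: only Japanese fits.
By clue 2, the person with the peridot is in house 3.
Clue 3 places the daisy grower in house 2.
So house 3 gets Brit for nationality.
That leaves opal as the gemstone for house 2.
House 1 flower: only iris fits.
That leaves sapphire as the gemstone for house 1.
So: house 1 = German/sapphire/iris, house 2 = Brazilian/opal/daisy, house 3 = Brit/peridot/orchid, house 4 = Japanese/garnet/poppy.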